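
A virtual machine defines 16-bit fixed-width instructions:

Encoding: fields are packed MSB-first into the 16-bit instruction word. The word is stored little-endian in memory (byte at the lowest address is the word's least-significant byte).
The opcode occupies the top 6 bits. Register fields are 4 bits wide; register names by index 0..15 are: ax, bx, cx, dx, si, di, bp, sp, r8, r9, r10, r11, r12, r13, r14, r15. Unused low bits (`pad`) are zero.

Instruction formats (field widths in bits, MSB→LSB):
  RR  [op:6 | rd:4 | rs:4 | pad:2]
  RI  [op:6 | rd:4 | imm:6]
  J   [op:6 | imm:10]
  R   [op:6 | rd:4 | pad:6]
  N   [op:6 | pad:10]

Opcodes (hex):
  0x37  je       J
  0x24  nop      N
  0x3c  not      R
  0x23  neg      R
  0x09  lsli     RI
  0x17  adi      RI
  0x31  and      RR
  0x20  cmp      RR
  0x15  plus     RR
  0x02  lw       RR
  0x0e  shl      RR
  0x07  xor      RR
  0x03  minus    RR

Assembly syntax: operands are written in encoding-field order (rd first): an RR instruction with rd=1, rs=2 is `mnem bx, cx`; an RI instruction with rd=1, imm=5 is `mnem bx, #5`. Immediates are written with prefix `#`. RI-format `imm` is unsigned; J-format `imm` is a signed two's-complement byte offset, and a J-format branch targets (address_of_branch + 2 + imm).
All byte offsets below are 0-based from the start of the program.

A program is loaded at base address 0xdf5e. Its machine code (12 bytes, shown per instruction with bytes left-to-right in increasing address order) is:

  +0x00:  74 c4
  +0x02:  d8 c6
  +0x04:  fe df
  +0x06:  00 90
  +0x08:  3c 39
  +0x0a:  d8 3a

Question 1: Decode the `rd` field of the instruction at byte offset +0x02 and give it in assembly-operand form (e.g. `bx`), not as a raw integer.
[02] d8 c6 → 0xc6d8
  op=0xc6d8>>10=0x31 ⇒ and (RR)
  rd: (w>>6)&0xf=0xb → r11
  rs: (w>>2)&0xf=0x6 → bp

r11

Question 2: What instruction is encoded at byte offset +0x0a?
shl r11, bp

[0a] d8 3a → 0x3ad8
  opcode bits[15:10]=0xe: shl/RR
  rd: (w>>6)&0xf=0xb → r11
  rs: (w>>2)&0xf=0x6 → bp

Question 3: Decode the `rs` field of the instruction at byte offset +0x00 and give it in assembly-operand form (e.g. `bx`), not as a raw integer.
r13

+0x00: 74 c4 ⇒ word 0xc474 (little)
  op=0xc474>>10=0x31 ⇒ and (RR)
  rd: (w>>6)&0xf=0x1 → bx
  rs: (w>>2)&0xf=0xd → r13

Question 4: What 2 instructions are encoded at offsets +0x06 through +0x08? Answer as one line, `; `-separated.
nop; shl si, r15

[06] 00 90 → 0x9000
  top 6b → 0x24 → nop [N]
[08] 3c 39 → 0x393c
  top 6b → 0xe → shl [RR]
  rd@[9:6]=0x4 ⇒ si
  rs@[5:2]=0xf ⇒ r15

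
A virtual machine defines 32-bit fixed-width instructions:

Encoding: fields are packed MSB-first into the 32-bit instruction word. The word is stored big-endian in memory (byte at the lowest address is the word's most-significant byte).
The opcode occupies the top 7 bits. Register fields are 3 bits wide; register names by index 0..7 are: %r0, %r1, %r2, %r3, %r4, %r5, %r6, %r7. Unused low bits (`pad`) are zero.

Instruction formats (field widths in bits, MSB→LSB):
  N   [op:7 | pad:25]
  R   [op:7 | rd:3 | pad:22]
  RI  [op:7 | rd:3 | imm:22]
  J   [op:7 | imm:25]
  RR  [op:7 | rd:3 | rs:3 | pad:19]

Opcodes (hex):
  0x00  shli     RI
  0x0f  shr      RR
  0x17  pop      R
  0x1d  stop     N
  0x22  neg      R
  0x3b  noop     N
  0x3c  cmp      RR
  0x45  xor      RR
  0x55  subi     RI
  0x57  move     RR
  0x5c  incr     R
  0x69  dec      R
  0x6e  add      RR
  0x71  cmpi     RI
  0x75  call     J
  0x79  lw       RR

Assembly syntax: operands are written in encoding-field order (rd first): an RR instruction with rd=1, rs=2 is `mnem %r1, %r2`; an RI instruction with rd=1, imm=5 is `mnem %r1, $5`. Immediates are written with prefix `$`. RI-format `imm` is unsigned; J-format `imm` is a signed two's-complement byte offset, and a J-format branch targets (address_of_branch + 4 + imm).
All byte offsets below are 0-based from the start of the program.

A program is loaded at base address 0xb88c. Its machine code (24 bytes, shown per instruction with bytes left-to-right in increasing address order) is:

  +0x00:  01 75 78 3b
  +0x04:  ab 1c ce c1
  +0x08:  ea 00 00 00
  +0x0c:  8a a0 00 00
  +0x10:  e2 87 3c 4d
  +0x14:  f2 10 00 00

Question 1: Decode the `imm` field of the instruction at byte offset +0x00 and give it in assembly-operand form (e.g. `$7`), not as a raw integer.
[00] 01 75 78 3b → 0x0175783b
  top 7b → 0x0 → shli [RI]
  rd: (w>>22)&0x7=0x5 → %r5
  imm: (w>>0)&0x3fffff=0x35783b → $3504187

$3504187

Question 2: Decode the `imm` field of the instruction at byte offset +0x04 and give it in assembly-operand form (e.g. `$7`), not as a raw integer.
@+04  big-endian(ab 1c ce c1) = 0xab1ccec1
  opcode bits[31:25]=0x55: subi/RI
  rd@[24:22]=0x4 ⇒ %r4
  imm@[21:0]=0x1ccec1 ⇒ $1887937

$1887937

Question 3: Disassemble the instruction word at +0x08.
call $0

[08] ea 00 00 00 → 0xea000000
  opcode bits[31:25]=0x75: call/J
  [24:0] imm=0 = $0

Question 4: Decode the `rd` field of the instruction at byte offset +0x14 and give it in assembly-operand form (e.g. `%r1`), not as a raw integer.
%r0

[14] f2 10 00 00 → 0xf2100000
  opcode bits[31:25]=0x79: lw/RR
  [24:22] rd=0 = %r0
  [21:19] rs=2 = %r2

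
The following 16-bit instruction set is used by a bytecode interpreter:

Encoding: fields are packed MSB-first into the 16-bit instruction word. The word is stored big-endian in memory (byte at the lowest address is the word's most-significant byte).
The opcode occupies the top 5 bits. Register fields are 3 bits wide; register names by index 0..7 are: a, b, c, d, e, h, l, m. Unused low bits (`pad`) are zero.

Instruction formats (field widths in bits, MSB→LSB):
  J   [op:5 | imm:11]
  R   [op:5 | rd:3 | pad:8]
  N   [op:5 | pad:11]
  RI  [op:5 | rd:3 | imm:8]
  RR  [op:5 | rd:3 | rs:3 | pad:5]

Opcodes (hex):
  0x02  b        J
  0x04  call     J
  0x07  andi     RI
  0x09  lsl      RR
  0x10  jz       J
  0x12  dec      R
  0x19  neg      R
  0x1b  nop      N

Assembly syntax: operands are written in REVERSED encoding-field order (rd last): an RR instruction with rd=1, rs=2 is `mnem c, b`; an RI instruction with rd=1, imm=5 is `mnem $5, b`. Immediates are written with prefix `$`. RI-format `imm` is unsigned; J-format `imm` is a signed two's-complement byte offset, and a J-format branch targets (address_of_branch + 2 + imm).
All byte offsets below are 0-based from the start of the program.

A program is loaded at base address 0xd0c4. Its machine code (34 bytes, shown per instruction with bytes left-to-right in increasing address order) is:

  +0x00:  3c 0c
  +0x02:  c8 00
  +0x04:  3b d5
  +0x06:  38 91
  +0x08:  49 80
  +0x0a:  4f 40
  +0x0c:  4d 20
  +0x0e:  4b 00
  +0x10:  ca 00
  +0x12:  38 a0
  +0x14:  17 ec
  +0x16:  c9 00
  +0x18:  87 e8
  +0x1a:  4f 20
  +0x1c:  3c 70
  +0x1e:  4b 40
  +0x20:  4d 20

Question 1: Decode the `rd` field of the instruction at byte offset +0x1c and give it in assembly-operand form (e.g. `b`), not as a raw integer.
off 0x1c: read 3c 70 as big → 0x3c70
  opcode bits[15:11]=0x7: andi/RI
  rd: (w>>8)&0x7=0x4 → e
  imm: (w>>0)&0xff=0x70 → $112

e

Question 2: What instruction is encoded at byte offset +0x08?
lsl e, b

off 0x08: read 49 80 as big → 0x4980
  top 5b → 0x9 → lsl [RR]
  [10:8] rd=1 = b
  [7:5] rs=4 = e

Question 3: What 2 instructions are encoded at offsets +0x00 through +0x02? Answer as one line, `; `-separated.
off 0x00: read 3c 0c as big → 0x3c0c
  op=0x3c0c>>11=0x7 ⇒ andi (RI)
  [10:8] rd=4 = e
  [7:0] imm=12 = $12
off 0x02: read c8 00 as big → 0xc800
  op=0xc800>>11=0x19 ⇒ neg (R)
  [10:8] rd=0 = a

andi $12, e; neg a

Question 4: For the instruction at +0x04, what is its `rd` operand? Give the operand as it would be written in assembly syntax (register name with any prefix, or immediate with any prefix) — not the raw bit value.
d

off 0x04: read 3b d5 as big → 0x3bd5
  top 5b → 0x7 → andi [RI]
  rd@[10:8]=0x3 ⇒ d
  imm@[7:0]=0xd5 ⇒ $213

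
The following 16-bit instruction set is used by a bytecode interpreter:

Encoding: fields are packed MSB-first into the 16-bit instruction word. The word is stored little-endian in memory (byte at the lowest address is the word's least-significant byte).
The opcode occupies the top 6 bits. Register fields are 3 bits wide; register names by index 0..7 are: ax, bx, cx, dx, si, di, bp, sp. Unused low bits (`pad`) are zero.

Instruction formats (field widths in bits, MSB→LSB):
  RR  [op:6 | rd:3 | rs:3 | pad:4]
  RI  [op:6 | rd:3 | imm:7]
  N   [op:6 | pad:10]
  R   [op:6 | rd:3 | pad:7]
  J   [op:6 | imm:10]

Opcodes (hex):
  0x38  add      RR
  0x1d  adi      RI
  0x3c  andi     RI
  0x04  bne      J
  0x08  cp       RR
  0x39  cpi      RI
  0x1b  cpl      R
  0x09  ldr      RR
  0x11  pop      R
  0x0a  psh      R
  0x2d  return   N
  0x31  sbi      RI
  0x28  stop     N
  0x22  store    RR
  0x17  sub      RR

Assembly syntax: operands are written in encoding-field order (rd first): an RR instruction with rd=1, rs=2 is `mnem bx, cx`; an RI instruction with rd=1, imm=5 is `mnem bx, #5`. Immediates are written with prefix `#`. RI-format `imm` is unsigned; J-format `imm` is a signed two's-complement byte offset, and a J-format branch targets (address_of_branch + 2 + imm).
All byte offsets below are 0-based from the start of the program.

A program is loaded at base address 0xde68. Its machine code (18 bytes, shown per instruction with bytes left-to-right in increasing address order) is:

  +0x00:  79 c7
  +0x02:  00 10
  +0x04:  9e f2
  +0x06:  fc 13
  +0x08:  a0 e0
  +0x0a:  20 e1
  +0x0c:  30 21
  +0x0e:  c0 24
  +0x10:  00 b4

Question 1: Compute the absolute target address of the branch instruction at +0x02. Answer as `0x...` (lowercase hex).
[02] 00 10 → 0x1000
  top 6b → 0x4 → bne [J]
  imm: (w>>0)&0x3ff=0x0 → #0
  target = base 0xde68 + off 0x02 + 2 + imm 0 = 0xde6c

0xde6c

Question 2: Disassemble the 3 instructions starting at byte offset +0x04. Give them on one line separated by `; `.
+0x04: 9e f2 ⇒ word 0xf29e (little)
  opcode bits[15:10]=0x3c: andi/RI
  rd@[9:7]=0x5 ⇒ di
  imm@[6:0]=0x1e ⇒ #30
+0x06: fc 13 ⇒ word 0x13fc (little)
  opcode bits[15:10]=0x4: bne/J
  imm@[9:0]=0x3fc (s10→-4) ⇒ #-4
+0x08: a0 e0 ⇒ word 0xe0a0 (little)
  opcode bits[15:10]=0x38: add/RR
  rd@[9:7]=0x1 ⇒ bx
  rs@[6:4]=0x2 ⇒ cx

andi di, #30; bne #-4; add bx, cx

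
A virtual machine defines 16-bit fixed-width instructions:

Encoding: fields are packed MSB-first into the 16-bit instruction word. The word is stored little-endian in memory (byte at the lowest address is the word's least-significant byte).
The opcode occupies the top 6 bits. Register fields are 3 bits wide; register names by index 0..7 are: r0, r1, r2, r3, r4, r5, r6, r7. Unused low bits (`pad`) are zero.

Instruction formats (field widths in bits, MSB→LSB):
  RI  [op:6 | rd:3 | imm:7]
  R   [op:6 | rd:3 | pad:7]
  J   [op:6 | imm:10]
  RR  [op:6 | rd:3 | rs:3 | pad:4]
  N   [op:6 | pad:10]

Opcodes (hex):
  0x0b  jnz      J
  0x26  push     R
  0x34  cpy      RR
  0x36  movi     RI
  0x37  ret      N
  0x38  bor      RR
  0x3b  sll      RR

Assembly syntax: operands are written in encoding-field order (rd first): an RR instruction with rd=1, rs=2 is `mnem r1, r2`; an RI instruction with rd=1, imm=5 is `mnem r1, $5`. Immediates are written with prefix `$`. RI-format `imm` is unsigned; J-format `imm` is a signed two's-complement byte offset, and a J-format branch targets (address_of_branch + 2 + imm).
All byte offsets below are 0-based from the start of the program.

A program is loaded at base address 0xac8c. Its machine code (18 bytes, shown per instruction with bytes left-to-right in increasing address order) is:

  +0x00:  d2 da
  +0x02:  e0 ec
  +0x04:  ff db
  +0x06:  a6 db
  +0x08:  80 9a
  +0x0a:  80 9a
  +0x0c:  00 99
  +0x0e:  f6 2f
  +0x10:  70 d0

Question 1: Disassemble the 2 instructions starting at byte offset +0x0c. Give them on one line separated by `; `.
[0c] 00 99 → 0x9900
  opcode bits[15:10]=0x26: push/R
  [9:7] rd=2 = r2
[0e] f6 2f → 0x2ff6
  opcode bits[15:10]=0xb: jnz/J
  [9:0] imm=1014 (s10→-10) = $-10

push r2; jnz $-10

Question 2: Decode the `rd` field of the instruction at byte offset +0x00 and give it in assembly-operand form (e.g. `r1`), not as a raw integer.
r5

+0x00: d2 da ⇒ word 0xdad2 (little)
  top 6b → 0x36 → movi [RI]
  rd: (w>>7)&0x7=0x5 → r5
  imm: (w>>0)&0x7f=0x52 → $82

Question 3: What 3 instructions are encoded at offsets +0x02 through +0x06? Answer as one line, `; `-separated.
sll r1, r6; movi r7, $127; movi r7, $38

+0x02: e0 ec ⇒ word 0xece0 (little)
  top 6b → 0x3b → sll [RR]
  [9:7] rd=1 = r1
  [6:4] rs=6 = r6
+0x04: ff db ⇒ word 0xdbff (little)
  top 6b → 0x36 → movi [RI]
  [9:7] rd=7 = r7
  [6:0] imm=127 = $127
+0x06: a6 db ⇒ word 0xdba6 (little)
  top 6b → 0x36 → movi [RI]
  [9:7] rd=7 = r7
  [6:0] imm=38 = $38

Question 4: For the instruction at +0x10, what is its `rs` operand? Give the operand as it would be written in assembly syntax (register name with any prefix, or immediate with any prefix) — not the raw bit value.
r7

+0x10: 70 d0 ⇒ word 0xd070 (little)
  top 6b → 0x34 → cpy [RR]
  rd@[9:7]=0x0 ⇒ r0
  rs@[6:4]=0x7 ⇒ r7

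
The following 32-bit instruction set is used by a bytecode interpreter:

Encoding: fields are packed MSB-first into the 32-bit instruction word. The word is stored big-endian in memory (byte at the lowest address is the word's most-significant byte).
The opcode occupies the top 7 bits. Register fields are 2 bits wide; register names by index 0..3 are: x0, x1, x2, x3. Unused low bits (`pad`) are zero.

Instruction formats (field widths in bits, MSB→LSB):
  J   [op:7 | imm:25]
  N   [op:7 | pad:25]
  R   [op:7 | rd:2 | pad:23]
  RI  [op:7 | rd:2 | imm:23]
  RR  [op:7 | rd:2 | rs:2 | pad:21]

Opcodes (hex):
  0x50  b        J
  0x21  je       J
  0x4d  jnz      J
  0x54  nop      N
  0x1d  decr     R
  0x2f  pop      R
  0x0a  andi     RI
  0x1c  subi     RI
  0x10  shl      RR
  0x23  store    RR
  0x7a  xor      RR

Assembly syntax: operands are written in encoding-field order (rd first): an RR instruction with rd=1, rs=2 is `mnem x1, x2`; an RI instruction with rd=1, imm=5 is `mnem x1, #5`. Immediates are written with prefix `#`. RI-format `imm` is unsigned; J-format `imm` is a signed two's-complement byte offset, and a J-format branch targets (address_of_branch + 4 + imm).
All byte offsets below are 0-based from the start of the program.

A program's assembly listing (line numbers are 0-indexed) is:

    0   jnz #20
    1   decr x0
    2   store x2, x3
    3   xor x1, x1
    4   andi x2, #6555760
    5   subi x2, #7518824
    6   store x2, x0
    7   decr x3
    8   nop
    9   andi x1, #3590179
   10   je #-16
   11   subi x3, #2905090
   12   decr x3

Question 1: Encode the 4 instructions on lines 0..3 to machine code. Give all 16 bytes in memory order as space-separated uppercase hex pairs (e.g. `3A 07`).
9A 00 00 14 3A 00 00 00 47 60 00 00 F4 A0 00 00

0. jnz fields op=0x4d:7|imm=20:25 → word 9a000014h → 9a 00 00 14
1. decr fields op=0x1d:7|rd=0:2|pad=0:23 → word 3a000000h → 3a 00 00 00
2. store fields op=0x23:7|rd=2:2|rs=3:2|pad=0:21 → word 47600000h → 47 60 00 00
3. xor fields op=0x7a:7|rd=1:2|rs=1:2|pad=0:21 → word f4a00000h → f4 a0 00 00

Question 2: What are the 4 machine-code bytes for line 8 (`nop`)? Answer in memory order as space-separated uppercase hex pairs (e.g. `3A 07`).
A8 00 00 00

L8: nop op=0x54:7|pad=0:25 ⇒ 0xa8000000 ⇒ big a8 00 00 00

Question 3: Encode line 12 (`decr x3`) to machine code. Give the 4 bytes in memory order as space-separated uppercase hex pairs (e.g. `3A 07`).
12. decr fields op=0x1d:7|rd=3:2|pad=0:23 → word 3b800000h → 3b 80 00 00

3B 80 00 00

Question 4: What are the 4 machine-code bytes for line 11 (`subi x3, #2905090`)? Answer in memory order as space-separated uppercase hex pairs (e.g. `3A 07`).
11. subi fields op=0x1c:7|rd=3:2|imm=2905090:23 → word 39ac5402h → 39 ac 54 02

39 AC 54 02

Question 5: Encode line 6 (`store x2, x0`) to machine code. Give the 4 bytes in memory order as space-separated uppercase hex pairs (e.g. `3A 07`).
47 00 00 00

6. store fields op=0x23:7|rd=2:2|rs=0:2|pad=0:21 → word 47000000h → 47 00 00 00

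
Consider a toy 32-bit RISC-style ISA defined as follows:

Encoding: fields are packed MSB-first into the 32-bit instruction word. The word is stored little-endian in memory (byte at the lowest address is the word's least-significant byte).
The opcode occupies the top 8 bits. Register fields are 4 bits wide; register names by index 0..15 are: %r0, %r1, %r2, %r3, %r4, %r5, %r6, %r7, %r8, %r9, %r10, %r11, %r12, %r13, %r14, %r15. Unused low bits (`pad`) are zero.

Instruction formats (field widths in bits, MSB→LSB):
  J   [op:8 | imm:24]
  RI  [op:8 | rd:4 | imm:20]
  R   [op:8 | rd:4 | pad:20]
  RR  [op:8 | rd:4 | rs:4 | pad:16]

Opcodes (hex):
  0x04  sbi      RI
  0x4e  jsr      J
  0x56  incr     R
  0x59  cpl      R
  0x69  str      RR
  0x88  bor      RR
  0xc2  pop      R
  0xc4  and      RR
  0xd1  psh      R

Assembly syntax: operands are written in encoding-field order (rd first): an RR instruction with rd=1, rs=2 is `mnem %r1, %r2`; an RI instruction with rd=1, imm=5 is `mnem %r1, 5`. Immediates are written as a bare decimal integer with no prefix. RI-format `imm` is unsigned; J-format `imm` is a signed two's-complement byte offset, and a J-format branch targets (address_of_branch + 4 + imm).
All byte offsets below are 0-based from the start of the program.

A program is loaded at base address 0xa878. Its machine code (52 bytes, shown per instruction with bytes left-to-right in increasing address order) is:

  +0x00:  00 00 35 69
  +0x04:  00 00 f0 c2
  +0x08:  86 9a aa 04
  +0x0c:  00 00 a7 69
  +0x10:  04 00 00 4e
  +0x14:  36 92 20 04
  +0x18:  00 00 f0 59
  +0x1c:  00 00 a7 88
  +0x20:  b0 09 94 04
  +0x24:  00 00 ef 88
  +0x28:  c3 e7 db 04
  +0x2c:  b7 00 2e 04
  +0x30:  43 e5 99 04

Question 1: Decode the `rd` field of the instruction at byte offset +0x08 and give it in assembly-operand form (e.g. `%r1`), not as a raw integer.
%r10

@+08  little-endian(86 9a aa 04) = 0x04aa9a86
  opcode bits[31:24]=0x4: sbi/RI
  rd@[23:20]=0xa ⇒ %r10
  imm@[19:0]=0xa9a86 ⇒ 694918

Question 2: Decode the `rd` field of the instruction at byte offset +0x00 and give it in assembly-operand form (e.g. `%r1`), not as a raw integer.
%r3

+0x00: 00 00 35 69 ⇒ word 0x69350000 (little)
  opcode bits[31:24]=0x69: str/RR
  rd: (w>>20)&0xf=0x3 → %r3
  rs: (w>>16)&0xf=0x5 → %r5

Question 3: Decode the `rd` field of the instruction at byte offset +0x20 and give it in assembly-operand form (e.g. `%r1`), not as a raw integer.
@+20  little-endian(b0 09 94 04) = 0x049409b0
  opcode bits[31:24]=0x4: sbi/RI
  rd@[23:20]=0x9 ⇒ %r9
  imm@[19:0]=0x409b0 ⇒ 264624

%r9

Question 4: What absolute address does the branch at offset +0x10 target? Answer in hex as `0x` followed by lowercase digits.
+0x10: 04 00 00 4e ⇒ word 0x4e000004 (little)
  op=0x4e000004>>24=0x4e ⇒ jsr (J)
  imm: (w>>0)&0xffffff=0x4 → 4
  target = base 0xa878 + off 0x10 + 4 + imm 4 = 0xa890

0xa890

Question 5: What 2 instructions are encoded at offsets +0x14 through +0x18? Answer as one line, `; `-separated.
sbi %r2, 37430; cpl %r15

+0x14: 36 92 20 04 ⇒ word 0x04209236 (little)
  top 8b → 0x4 → sbi [RI]
  [23:20] rd=2 = %r2
  [19:0] imm=37430 = 37430
+0x18: 00 00 f0 59 ⇒ word 0x59f00000 (little)
  top 8b → 0x59 → cpl [R]
  [23:20] rd=15 = %r15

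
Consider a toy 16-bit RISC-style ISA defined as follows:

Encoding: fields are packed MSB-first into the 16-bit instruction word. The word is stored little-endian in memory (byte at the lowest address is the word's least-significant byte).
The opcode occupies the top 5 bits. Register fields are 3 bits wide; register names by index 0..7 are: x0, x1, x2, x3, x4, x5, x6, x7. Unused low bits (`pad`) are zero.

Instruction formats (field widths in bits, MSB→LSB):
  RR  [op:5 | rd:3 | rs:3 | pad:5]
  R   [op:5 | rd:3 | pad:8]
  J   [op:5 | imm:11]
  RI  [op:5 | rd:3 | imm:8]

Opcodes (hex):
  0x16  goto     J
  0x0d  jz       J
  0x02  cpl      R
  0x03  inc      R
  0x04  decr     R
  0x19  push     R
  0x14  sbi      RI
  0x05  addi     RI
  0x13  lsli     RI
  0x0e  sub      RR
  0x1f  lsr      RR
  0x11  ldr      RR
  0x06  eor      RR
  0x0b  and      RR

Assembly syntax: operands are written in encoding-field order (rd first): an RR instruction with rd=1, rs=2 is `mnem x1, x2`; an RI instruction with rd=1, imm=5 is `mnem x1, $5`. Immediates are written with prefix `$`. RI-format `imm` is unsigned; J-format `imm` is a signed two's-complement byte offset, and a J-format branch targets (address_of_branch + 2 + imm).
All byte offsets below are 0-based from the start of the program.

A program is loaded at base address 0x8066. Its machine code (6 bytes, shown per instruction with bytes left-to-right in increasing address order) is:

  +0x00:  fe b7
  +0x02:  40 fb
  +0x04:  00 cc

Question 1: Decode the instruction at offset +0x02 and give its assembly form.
off 0x02: read 40 fb as little → 0xfb40
  op=0xfb40>>11=0x1f ⇒ lsr (RR)
  rd: (w>>8)&0x7=0x3 → x3
  rs: (w>>5)&0x7=0x2 → x2

lsr x3, x2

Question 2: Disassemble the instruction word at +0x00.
goto $-2

+0x00: fe b7 ⇒ word 0xb7fe (little)
  op=0xb7fe>>11=0x16 ⇒ goto (J)
  imm: (w>>0)&0x7ff=0x7fe (s11→-2) → $-2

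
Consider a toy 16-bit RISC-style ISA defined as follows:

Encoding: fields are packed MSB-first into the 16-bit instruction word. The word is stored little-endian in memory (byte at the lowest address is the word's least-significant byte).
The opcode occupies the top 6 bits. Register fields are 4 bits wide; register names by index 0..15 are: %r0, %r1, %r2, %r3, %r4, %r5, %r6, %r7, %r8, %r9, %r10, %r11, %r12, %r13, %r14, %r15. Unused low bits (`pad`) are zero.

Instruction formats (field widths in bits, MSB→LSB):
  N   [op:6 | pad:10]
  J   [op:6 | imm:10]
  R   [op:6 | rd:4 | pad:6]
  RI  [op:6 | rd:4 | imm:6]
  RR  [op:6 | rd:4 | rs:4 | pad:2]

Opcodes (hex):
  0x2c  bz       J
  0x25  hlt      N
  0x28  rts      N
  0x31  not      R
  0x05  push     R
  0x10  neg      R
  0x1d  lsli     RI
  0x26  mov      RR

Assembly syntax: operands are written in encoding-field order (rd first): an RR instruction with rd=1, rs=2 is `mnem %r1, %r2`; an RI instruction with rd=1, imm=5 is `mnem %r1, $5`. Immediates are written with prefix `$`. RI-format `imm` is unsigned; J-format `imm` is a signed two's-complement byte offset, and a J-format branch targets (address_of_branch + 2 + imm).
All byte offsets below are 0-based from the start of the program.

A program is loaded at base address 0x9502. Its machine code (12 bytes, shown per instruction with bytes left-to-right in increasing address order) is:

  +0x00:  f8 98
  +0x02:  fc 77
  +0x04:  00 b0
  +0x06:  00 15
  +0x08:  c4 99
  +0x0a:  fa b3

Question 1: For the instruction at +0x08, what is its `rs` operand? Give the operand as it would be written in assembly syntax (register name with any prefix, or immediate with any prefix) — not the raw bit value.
[08] c4 99 → 0x99c4
  opcode bits[15:10]=0x26: mov/RR
  [9:6] rd=7 = %r7
  [5:2] rs=1 = %r1

%r1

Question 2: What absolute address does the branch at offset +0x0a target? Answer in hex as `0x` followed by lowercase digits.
0x9508

@+0a  little-endian(fa b3) = 0xb3fa
  opcode bits[15:10]=0x2c: bz/J
  [9:0] imm=1018 (s10→-6) = $-6
  target = base 0x9502 + off 0x0a + 2 + imm -6 = 0x9508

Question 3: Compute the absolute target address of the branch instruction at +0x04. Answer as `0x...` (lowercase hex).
0x9508

[04] 00 b0 → 0xb000
  opcode bits[15:10]=0x2c: bz/J
  imm: (w>>0)&0x3ff=0x0 → $0
  target = base 0x9502 + off 0x04 + 2 + imm 0 = 0x9508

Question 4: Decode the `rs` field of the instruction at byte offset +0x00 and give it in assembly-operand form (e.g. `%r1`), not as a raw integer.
[00] f8 98 → 0x98f8
  top 6b → 0x26 → mov [RR]
  rd: (w>>6)&0xf=0x3 → %r3
  rs: (w>>2)&0xf=0xe → %r14

%r14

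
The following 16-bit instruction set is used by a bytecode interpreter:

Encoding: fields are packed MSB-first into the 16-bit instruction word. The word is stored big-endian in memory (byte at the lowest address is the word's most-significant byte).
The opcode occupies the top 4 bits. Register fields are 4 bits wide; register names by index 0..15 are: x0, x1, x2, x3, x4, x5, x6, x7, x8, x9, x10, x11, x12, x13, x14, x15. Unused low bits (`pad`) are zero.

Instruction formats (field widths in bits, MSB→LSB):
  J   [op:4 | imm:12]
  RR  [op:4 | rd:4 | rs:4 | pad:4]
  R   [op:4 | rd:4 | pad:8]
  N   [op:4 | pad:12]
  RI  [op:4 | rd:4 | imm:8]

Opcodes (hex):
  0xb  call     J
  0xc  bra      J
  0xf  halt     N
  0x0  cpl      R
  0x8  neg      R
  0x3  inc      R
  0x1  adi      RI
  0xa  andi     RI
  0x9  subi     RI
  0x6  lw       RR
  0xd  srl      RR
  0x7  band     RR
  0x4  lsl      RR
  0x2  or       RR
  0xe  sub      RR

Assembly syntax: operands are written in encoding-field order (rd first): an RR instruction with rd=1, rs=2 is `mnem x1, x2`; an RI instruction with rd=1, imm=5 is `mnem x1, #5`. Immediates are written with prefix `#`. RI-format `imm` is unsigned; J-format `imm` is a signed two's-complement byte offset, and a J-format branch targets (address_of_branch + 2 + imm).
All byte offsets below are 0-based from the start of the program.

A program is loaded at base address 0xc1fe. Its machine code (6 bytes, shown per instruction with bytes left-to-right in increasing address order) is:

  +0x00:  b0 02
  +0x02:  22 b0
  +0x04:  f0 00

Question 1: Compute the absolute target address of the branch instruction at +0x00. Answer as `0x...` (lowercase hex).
[00] b0 02 → 0xb002
  opcode bits[15:12]=0xb: call/J
  imm@[11:0]=0x2 ⇒ #2
  target = base 0xc1fe + off 0x00 + 2 + imm 2 = 0xc202

0xc202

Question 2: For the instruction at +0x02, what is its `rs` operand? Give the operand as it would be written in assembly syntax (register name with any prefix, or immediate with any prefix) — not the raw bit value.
+0x02: 22 b0 ⇒ word 0x22b0 (big)
  opcode bits[15:12]=0x2: or/RR
  [11:8] rd=2 = x2
  [7:4] rs=11 = x11

x11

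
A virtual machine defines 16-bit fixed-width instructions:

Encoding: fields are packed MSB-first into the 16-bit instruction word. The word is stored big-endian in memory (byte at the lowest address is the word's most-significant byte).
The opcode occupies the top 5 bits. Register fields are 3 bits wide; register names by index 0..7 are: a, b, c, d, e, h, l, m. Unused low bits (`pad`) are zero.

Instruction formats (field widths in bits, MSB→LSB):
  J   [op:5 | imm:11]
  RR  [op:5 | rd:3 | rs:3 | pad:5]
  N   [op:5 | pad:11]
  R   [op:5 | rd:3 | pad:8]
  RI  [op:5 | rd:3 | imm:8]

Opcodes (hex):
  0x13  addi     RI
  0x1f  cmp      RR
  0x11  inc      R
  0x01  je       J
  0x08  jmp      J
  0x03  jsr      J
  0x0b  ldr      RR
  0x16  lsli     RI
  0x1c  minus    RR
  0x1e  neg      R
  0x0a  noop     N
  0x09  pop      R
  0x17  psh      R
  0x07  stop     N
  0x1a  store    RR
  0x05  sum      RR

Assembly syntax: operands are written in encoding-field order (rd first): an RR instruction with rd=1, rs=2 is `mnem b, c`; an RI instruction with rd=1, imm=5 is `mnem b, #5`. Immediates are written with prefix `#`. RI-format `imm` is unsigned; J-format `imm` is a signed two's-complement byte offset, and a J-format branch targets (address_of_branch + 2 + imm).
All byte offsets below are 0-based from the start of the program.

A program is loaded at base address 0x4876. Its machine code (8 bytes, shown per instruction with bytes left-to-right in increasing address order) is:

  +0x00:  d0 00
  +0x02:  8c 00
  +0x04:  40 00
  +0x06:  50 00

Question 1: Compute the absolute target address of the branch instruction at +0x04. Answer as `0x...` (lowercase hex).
0x487c

+0x04: 40 00 ⇒ word 0x4000 (big)
  op=0x4000>>11=0x8 ⇒ jmp (J)
  imm: (w>>0)&0x7ff=0x0 → #0
  target = base 0x4876 + off 0x04 + 2 + imm 0 = 0x487c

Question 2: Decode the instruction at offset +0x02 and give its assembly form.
[02] 8c 00 → 0x8c00
  top 5b → 0x11 → inc [R]
  [10:8] rd=4 = e

inc e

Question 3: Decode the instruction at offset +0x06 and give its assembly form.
noop

+0x06: 50 00 ⇒ word 0x5000 (big)
  opcode bits[15:11]=0xa: noop/N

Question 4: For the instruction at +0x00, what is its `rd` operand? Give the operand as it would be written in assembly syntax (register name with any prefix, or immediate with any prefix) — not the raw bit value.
a

[00] d0 00 → 0xd000
  top 5b → 0x1a → store [RR]
  rd: (w>>8)&0x7=0x0 → a
  rs: (w>>5)&0x7=0x0 → a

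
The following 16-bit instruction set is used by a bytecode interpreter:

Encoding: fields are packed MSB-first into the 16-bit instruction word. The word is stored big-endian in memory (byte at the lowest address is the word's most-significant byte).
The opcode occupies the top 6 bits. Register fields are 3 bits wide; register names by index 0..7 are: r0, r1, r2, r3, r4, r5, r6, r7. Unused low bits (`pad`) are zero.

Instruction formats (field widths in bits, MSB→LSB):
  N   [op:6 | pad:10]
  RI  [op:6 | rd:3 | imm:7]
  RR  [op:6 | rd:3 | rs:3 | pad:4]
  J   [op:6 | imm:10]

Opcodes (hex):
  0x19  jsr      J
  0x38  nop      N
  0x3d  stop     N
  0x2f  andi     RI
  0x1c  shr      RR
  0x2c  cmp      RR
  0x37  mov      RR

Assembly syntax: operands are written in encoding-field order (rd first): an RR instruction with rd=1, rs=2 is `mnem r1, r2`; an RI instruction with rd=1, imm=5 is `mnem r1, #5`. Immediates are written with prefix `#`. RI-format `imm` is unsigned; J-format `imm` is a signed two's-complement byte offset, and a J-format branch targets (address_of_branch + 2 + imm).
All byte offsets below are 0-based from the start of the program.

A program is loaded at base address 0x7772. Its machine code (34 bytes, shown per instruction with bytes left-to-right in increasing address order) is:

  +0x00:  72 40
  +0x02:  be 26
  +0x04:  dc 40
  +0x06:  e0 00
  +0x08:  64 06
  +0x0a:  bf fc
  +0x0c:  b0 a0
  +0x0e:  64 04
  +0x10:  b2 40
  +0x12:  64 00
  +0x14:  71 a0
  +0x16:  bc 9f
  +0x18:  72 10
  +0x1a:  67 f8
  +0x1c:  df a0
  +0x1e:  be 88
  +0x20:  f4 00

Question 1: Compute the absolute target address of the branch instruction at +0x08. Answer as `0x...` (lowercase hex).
0x7782

[08] 64 06 → 0x6406
  op=0x6406>>10=0x19 ⇒ jsr (J)
  imm@[9:0]=0x6 ⇒ #6
  target = base 0x7772 + off 0x08 + 2 + imm 6 = 0x7782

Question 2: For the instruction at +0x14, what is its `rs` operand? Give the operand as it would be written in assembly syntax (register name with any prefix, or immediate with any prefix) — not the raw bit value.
@+14  big-endian(71 a0) = 0x71a0
  opcode bits[15:10]=0x1c: shr/RR
  [9:7] rd=3 = r3
  [6:4] rs=2 = r2

r2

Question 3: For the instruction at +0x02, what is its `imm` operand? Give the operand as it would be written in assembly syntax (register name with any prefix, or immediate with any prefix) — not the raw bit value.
#38

+0x02: be 26 ⇒ word 0xbe26 (big)
  op=0xbe26>>10=0x2f ⇒ andi (RI)
  rd: (w>>7)&0x7=0x4 → r4
  imm: (w>>0)&0x7f=0x26 → #38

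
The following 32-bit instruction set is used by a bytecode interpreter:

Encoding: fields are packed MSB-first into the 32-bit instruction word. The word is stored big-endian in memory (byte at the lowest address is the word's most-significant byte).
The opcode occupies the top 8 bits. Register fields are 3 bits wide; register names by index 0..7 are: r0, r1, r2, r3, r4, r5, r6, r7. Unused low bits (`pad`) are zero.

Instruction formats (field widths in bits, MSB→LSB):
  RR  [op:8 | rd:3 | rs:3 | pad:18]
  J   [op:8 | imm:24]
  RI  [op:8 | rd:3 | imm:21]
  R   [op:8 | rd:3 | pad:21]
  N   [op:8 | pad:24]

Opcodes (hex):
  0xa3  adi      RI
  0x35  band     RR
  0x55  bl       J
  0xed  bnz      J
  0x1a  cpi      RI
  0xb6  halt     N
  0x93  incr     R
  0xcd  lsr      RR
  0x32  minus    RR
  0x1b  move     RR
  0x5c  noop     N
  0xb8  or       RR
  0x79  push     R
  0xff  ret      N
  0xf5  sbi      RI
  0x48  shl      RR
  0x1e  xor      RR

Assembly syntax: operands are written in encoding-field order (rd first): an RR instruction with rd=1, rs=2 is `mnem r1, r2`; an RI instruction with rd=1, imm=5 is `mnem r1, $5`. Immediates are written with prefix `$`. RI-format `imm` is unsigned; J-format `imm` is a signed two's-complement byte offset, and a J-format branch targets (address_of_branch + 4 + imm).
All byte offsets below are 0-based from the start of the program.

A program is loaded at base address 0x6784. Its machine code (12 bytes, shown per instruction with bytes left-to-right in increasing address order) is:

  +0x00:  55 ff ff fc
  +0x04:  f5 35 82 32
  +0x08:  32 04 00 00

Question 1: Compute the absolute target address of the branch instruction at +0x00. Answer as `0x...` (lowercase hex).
0x6784

@+00  big-endian(55 ff ff fc) = 0x55fffffc
  op=0x55fffffc>>24=0x55 ⇒ bl (J)
  imm@[23:0]=0xfffffc (s24→-4) ⇒ $-4
  target = base 0x6784 + off 0x00 + 4 + imm -4 = 0x6784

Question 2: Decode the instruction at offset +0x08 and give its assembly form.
[08] 32 04 00 00 → 0x32040000
  op=0x32040000>>24=0x32 ⇒ minus (RR)
  rd: (w>>21)&0x7=0x0 → r0
  rs: (w>>18)&0x7=0x1 → r1

minus r0, r1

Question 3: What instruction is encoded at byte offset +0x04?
[04] f5 35 82 32 → 0xf5358232
  op=0xf5358232>>24=0xf5 ⇒ sbi (RI)
  rd@[23:21]=0x1 ⇒ r1
  imm@[20:0]=0x158232 ⇒ $1409586

sbi r1, $1409586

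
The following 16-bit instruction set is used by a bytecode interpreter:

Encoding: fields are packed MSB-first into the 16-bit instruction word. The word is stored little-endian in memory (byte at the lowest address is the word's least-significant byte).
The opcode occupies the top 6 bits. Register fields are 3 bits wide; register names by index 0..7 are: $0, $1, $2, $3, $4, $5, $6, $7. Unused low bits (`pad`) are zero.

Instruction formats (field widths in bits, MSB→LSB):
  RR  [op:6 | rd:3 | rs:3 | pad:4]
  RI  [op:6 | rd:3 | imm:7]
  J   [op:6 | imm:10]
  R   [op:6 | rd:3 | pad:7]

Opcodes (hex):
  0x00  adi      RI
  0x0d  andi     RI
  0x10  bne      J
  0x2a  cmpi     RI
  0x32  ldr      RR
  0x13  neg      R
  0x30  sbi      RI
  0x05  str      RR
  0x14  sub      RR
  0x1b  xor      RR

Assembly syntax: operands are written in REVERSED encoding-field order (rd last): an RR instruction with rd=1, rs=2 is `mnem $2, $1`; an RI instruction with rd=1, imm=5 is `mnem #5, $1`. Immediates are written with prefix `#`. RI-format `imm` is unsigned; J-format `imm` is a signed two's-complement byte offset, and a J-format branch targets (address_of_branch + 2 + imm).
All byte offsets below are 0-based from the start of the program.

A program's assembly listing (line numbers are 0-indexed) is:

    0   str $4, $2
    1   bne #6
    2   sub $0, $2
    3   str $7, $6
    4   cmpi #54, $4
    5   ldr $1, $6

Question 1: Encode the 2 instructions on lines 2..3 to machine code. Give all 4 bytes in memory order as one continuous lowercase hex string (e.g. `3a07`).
00517017

2. sub fields op=0x14:6|rd=2:3|rs=0:3|pad=0:4 → word 5100h → 00 51
3. str fields op=0x5:6|rd=6:3|rs=7:3|pad=0:4 → word 1770h → 70 17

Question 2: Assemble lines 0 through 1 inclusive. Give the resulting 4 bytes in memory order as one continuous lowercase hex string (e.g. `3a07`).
40150640

line 0 (str): pack op=0x5:6|rd=2:3|rs=4:3|pad=0:4 = 0x1540; little→ 40 15
line 1 (bne): pack op=0x10:6|imm=6:10 = 0x4006; little→ 06 40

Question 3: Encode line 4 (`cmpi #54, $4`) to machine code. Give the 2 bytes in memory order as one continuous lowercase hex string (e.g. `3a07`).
4. cmpi fields op=0x2a:6|rd=4:3|imm=54:7 → word aa36h → 36 aa

36aa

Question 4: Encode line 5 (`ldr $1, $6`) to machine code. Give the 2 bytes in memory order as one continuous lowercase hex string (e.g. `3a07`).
line 5 (ldr): pack op=0x32:6|rd=6:3|rs=1:3|pad=0:4 = 0xcb10; little→ 10 cb

10cb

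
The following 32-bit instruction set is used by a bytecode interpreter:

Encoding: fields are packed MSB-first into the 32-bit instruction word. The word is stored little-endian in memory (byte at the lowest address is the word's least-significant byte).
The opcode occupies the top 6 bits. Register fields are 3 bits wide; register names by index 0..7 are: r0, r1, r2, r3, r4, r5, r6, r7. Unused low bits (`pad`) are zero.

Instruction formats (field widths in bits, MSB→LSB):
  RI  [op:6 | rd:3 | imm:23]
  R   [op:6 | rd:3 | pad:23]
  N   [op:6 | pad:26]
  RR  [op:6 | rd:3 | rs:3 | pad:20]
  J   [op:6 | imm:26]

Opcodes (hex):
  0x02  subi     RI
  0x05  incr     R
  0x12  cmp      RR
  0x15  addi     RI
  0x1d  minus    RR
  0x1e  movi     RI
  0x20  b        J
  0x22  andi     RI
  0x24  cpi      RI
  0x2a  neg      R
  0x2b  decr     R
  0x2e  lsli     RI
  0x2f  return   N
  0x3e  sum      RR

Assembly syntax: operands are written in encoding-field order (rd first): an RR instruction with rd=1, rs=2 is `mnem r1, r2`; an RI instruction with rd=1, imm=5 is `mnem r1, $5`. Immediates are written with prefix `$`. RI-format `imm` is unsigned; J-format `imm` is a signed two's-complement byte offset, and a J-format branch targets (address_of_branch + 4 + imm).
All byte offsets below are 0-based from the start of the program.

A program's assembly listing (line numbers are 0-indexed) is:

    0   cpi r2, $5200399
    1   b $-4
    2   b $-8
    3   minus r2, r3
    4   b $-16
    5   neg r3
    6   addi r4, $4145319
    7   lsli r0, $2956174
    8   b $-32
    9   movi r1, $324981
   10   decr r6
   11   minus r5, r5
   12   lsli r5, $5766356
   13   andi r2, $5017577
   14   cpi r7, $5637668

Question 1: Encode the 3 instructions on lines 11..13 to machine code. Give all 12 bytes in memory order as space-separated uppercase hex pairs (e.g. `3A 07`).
L11: minus op=0x1d:6|rd=5:3|rs=5:3|pad=0:20 ⇒ 0x76d00000 ⇒ little 00 00 d0 76
L12: lsli op=0x2e:6|rd=5:3|imm=5766356:23 ⇒ 0xbad7fcd4 ⇒ little d4 fc d7 ba
L13: andi op=0x22:6|rd=2:3|imm=5017577:23 ⇒ 0x894c8fe9 ⇒ little e9 8f 4c 89

00 00 D0 76 D4 FC D7 BA E9 8F 4C 89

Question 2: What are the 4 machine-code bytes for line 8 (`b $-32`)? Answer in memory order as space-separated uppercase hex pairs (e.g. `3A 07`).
E0 FF FF 83

line 8 (b): pack op=0x20:6|imm=-32:26 = 0x83ffffe0; little→ e0 ff ff 83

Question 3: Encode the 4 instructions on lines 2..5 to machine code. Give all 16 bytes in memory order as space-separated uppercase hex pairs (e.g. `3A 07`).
F8 FF FF 83 00 00 30 75 F0 FF FF 83 00 00 80 A9

2. b fields op=0x20:6|imm=-8:26 → word 83fffff8h → f8 ff ff 83
3. minus fields op=0x1d:6|rd=2:3|rs=3:3|pad=0:20 → word 75300000h → 00 00 30 75
4. b fields op=0x20:6|imm=-16:26 → word 83fffff0h → f0 ff ff 83
5. neg fields op=0x2a:6|rd=3:3|pad=0:23 → word a9800000h → 00 00 80 a9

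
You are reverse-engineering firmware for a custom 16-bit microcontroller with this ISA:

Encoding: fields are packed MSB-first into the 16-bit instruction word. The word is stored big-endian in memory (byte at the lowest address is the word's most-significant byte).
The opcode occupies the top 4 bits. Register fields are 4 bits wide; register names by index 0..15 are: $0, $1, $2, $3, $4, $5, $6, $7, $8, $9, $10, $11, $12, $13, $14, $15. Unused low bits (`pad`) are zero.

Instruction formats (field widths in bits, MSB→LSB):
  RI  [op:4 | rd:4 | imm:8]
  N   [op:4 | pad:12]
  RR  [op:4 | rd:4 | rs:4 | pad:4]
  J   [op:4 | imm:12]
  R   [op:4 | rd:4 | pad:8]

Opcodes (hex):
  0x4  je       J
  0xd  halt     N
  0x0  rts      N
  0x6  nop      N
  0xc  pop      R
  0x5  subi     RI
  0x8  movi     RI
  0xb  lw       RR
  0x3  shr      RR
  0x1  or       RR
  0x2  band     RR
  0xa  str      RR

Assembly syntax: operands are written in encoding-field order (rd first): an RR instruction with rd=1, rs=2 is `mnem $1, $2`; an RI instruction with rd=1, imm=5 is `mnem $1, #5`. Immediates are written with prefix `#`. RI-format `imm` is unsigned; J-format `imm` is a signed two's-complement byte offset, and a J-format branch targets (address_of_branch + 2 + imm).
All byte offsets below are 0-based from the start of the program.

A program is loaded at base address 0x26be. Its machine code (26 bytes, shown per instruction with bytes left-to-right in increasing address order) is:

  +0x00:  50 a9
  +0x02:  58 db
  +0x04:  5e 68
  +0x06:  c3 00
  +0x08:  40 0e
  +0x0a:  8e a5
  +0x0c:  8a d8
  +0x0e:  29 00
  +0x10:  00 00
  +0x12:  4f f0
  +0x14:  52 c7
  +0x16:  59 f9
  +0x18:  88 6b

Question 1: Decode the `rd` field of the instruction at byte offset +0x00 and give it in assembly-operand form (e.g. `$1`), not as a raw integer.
$0

off 0x00: read 50 a9 as big → 0x50a9
  top 4b → 0x5 → subi [RI]
  rd@[11:8]=0x0 ⇒ $0
  imm@[7:0]=0xa9 ⇒ #169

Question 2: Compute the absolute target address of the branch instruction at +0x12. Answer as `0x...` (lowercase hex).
[12] 4f f0 → 0x4ff0
  op=0x4ff0>>12=0x4 ⇒ je (J)
  imm: (w>>0)&0xfff=0xff0 (s12→-16) → #-16
  target = base 0x26be + off 0x12 + 2 + imm -16 = 0x26c2

0x26c2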